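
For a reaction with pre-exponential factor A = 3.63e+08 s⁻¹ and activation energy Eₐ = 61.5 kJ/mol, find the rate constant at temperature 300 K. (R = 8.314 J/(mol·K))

7.10e-03 s⁻¹

Step 1: Use the Arrhenius equation: k = A × exp(-Eₐ/RT)
Step 2: Convert Eₐ to J/mol: 61.5 kJ/mol = 61500 J/mol
Step 3: Calculate the exponent: -Eₐ/(RT) = -61500/(8.314 × 300) = -24.65720
Step 4: k = 3.63e+08 × exp(-24.65720)
Step 5: k = 3.63e+08 × 1.95665e-11 = 7.1026e-03 s⁻¹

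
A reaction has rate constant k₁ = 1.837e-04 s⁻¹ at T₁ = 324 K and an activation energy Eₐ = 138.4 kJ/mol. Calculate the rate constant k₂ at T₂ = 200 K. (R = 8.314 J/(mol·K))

2.690e-18 s⁻¹

Step 1: Use the two-temperature Arrhenius form: ln(k₂/k₁) = -Eₐ/R × (1/T₂ - 1/T₁)
Step 2: Convert Eₐ to J/mol: 138.4 kJ/mol = 138400 J/mol
Step 3: 1/T₂ - 1/T₁ = 1/200 - 1/324 = 1.913580e-03 K⁻¹
Step 4: ln(k₂/k₁) = -138400/8.314 × 1.913580e-03 = -31.85464
Step 5: k₂ = k₁ × exp(-31.85464) = 1.837e-04 × 1.46455e-14 = 2.690e-18 s⁻¹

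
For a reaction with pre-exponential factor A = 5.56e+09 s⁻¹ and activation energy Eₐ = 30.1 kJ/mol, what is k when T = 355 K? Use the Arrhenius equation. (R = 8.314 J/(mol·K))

2.07e+05 s⁻¹

Step 1: Use the Arrhenius equation: k = A × exp(-Eₐ/RT)
Step 2: Convert Eₐ to J/mol: 30.1 kJ/mol = 30100 J/mol
Step 3: Calculate the exponent: -Eₐ/(RT) = -30100/(8.314 × 355) = -10.19831
Step 4: k = 5.56e+09 × exp(-10.19831)
Step 5: k = 5.56e+09 × 3.72332e-05 = 2.0702e+05 s⁻¹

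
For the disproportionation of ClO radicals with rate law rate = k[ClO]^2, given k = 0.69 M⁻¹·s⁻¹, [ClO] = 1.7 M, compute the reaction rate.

1.994 M/s

Step 1: Identify the rate law: rate = k[ClO]^2
Step 2: Substitute values: rate = 0.69 × (1.7)^2
Step 3: Calculate: rate = 0.69 × 2.89 = 1.9941 M/s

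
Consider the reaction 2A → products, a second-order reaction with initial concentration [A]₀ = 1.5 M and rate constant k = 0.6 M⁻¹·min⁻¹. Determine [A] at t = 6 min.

0.2344 M

Step 1: For a second-order reaction: 1/[A] = 1/[A]₀ + kt
Step 2: 1/[A] = 1/1.5 + 0.6 × 6
Step 3: 1/[A] = 0.6667 + 3.6 = 4.267
Step 4: [A] = 1/4.267 = 0.2344 M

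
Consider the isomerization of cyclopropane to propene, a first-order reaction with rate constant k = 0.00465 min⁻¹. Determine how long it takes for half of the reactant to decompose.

149.1 min

Step 1: For a first-order reaction, t₁/₂ = ln(2)/k
Step 2: t₁/₂ = ln(2)/0.00465
Step 3: t₁/₂ = 0.6931/0.00465 = 149.1 min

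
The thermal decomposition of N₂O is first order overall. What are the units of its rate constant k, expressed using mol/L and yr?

yr⁻¹

Step 1: For overall order n, rate = k × (concentration)^n.
Step 2: Rate has units mol/L·yr⁻¹; concentration term has units (mol/L)^1.
Step 3: k = rate / (concentration)^n, so units of k = (mol/L)^(1-1)·yr⁻¹ = yr⁻¹.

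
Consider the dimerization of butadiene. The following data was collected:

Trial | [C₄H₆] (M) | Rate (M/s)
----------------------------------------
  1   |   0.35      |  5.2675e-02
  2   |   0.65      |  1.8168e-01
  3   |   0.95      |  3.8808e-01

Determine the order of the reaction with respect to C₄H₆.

second order (2)

Step 1: Compare trials to find order n where rate₂/rate₁ = ([C₄H₆]₂/[C₄H₆]₁)^n
Step 2: rate₂/rate₁ = 1.8168e-01/5.2675e-02 = 3.449
Step 3: [C₄H₆]₂/[C₄H₆]₁ = 0.65/0.35 = 1.857
Step 4: n = ln(3.449)/ln(1.857) = 2.00 ≈ 2
Step 5: The reaction is second order in C₄H₆.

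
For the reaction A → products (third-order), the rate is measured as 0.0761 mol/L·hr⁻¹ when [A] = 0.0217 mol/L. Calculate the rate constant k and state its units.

7447 (mol/L)⁻²·hr⁻¹

Step 1: rate = k[A]^3, so k = rate / [A]^3.
Step 2: k = 0.0761 / (0.0217)^3 = 0.0761 / 1.022e-05.
Step 3: k = 7447 (mol/L)⁻²·hr⁻¹.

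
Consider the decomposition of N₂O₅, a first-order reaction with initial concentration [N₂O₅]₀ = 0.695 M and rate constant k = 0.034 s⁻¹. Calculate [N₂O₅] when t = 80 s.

0.04578 M

Step 1: For a first-order reaction: [N₂O₅] = [N₂O₅]₀ × e^(-kt)
Step 2: [N₂O₅] = 0.695 × e^(-0.034 × 80)
Step 3: [N₂O₅] = 0.695 × e^(-2.72)
Step 4: [N₂O₅] = 0.695 × 0.0658748 = 0.04578 M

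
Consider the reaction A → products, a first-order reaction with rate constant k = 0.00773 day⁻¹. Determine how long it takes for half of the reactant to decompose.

89.67 day

Step 1: For a first-order reaction, t₁/₂ = ln(2)/k
Step 2: t₁/₂ = ln(2)/0.00773
Step 3: t₁/₂ = 0.6931/0.00773 = 89.67 day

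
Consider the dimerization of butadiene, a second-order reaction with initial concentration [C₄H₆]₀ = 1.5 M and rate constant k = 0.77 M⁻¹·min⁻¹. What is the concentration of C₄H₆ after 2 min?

0.4532 M

Step 1: For a second-order reaction: 1/[C₄H₆] = 1/[C₄H₆]₀ + kt
Step 2: 1/[C₄H₆] = 1/1.5 + 0.77 × 2
Step 3: 1/[C₄H₆] = 0.6667 + 1.54 = 2.207
Step 4: [C₄H₆] = 1/2.207 = 0.4532 M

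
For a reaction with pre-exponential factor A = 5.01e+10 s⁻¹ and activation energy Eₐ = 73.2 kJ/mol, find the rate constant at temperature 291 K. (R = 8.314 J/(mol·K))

3.63e-03 s⁻¹

Step 1: Use the Arrhenius equation: k = A × exp(-Eₐ/RT)
Step 2: Convert Eₐ to J/mol: 73.2 kJ/mol = 73200 J/mol
Step 3: Calculate the exponent: -Eₐ/(RT) = -73200/(8.314 × 291) = -30.25576
Step 4: k = 5.01e+10 × exp(-30.25576)
Step 5: k = 5.01e+10 × 7.24587e-14 = 3.6302e-03 s⁻¹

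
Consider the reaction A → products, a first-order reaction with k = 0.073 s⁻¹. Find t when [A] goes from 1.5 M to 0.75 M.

9.495 s

Step 1: For first-order: t = ln([A]₀/[A])/k
Step 2: t = ln(1.5/0.75)/0.073
Step 3: t = ln(2)/0.073
Step 4: t = 0.6931/0.073 = 9.495 s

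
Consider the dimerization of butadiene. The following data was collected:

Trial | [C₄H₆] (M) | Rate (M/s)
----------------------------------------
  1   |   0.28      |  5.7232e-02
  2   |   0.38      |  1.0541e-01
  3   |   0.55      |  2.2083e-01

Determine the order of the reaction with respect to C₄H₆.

second order (2)

Step 1: Compare trials to find order n where rate₂/rate₁ = ([C₄H₆]₂/[C₄H₆]₁)^n
Step 2: rate₂/rate₁ = 1.0541e-01/5.7232e-02 = 1.842
Step 3: [C₄H₆]₂/[C₄H₆]₁ = 0.38/0.28 = 1.357
Step 4: n = ln(1.842)/ln(1.357) = 2.00 ≈ 2
Step 5: The reaction is second order in C₄H₆.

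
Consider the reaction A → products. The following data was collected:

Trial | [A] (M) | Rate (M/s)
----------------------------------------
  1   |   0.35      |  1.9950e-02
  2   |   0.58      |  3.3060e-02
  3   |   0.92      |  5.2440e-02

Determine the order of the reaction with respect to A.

first order (1)

Step 1: Compare trials to find order n where rate₂/rate₁ = ([A]₂/[A]₁)^n
Step 2: rate₂/rate₁ = 3.3060e-02/1.9950e-02 = 1.657
Step 3: [A]₂/[A]₁ = 0.58/0.35 = 1.657
Step 4: n = ln(1.657)/ln(1.657) = 1.00 ≈ 1
Step 5: The reaction is first order in A.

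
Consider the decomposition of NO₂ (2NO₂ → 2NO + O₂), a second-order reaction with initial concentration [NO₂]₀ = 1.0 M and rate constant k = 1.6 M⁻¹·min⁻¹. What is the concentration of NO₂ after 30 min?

0.02041 M

Step 1: For a second-order reaction: 1/[NO₂] = 1/[NO₂]₀ + kt
Step 2: 1/[NO₂] = 1/1.0 + 1.6 × 30
Step 3: 1/[NO₂] = 1 + 48 = 49
Step 4: [NO₂] = 1/49 = 0.02041 M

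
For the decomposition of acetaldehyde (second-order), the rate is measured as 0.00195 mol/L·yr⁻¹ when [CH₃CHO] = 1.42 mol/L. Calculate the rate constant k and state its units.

0.0009671 (mol/L)⁻¹·yr⁻¹

Step 1: rate = k[CH₃CHO]^2, so k = rate / [CH₃CHO]^2.
Step 2: k = 0.00195 / (1.42)^2 = 0.00195 / 2.016.
Step 3: k = 0.0009671 (mol/L)⁻¹·yr⁻¹.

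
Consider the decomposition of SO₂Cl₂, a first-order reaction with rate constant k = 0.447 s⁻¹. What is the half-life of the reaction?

1.551 s

Step 1: For a first-order reaction, t₁/₂ = ln(2)/k
Step 2: t₁/₂ = ln(2)/0.447
Step 3: t₁/₂ = 0.6931/0.447 = 1.551 s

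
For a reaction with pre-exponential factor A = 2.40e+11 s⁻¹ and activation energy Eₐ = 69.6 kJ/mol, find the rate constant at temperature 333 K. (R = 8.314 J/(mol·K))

2.90e+00 s⁻¹

Step 1: Use the Arrhenius equation: k = A × exp(-Eₐ/RT)
Step 2: Convert Eₐ to J/mol: 69.6 kJ/mol = 69600 J/mol
Step 3: Calculate the exponent: -Eₐ/(RT) = -69600/(8.314 × 333) = -25.13940
Step 4: k = 2.40e+11 × exp(-25.13940)
Step 5: k = 2.40e+11 × 1.20808e-11 = 2.8994e+00 s⁻¹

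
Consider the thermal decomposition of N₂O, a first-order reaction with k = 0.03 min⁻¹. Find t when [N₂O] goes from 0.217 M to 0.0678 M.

38.78 min

Step 1: For first-order: t = ln([N₂O]₀/[N₂O])/k
Step 2: t = ln(0.217/0.0678)/0.03
Step 3: t = ln(3.201)/0.03
Step 4: t = 1.163/0.03 = 38.78 min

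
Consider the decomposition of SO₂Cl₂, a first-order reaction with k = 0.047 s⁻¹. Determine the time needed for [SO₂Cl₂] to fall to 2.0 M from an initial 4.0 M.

14.75 s

Step 1: For first-order: t = ln([SO₂Cl₂]₀/[SO₂Cl₂])/k
Step 2: t = ln(4.0/2.0)/0.047
Step 3: t = ln(2)/0.047
Step 4: t = 0.6931/0.047 = 14.75 s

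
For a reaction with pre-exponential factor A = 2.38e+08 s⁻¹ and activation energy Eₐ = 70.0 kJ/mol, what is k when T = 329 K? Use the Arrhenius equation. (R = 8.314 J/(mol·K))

1.83e-03 s⁻¹

Step 1: Use the Arrhenius equation: k = A × exp(-Eₐ/RT)
Step 2: Convert Eₐ to J/mol: 70.0 kJ/mol = 70000 J/mol
Step 3: Calculate the exponent: -Eₐ/(RT) = -70000/(8.314 × 329) = -25.59129
Step 4: k = 2.38e+08 × exp(-25.59129)
Step 5: k = 2.38e+08 × 7.68854e-12 = 1.8299e-03 s⁻¹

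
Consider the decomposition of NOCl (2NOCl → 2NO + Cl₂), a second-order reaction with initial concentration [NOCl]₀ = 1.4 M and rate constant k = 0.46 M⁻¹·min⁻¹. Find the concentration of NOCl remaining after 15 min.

0.1313 M

Step 1: For a second-order reaction: 1/[NOCl] = 1/[NOCl]₀ + kt
Step 2: 1/[NOCl] = 1/1.4 + 0.46 × 15
Step 3: 1/[NOCl] = 0.7143 + 6.9 = 7.614
Step 4: [NOCl] = 1/7.614 = 0.1313 M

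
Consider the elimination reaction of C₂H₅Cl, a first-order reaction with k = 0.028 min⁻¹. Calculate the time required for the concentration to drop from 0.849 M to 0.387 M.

28.06 min

Step 1: For first-order: t = ln([C₂H₅Cl]₀/[C₂H₅Cl])/k
Step 2: t = ln(0.849/0.387)/0.028
Step 3: t = ln(2.194)/0.028
Step 4: t = 0.7856/0.028 = 28.06 min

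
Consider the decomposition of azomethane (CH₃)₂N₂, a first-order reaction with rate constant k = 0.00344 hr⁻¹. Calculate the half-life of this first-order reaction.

201.5 hr

Step 1: For a first-order reaction, t₁/₂ = ln(2)/k
Step 2: t₁/₂ = ln(2)/0.00344
Step 3: t₁/₂ = 0.6931/0.00344 = 201.5 hr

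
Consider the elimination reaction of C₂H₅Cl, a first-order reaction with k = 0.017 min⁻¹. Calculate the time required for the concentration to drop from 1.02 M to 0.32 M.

68.19 min

Step 1: For first-order: t = ln([C₂H₅Cl]₀/[C₂H₅Cl])/k
Step 2: t = ln(1.02/0.32)/0.017
Step 3: t = ln(3.188)/0.017
Step 4: t = 1.159/0.017 = 68.19 min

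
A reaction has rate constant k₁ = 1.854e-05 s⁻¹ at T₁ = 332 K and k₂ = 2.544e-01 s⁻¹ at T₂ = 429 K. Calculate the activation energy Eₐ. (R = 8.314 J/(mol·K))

116.3 kJ/mol

Step 1: Use the two-temperature Arrhenius form: ln(k₂/k₁) = -Eₐ/R × (1/T₂ - 1/T₁)
Step 2: ln(k₂/k₁) = ln(2.544e-01/1.854e-05) = ln(13721.7) = 9.52673
Step 3: 1/T₂ - 1/T₁ = 1/429 - 1/332 = -6.810459e-04 K⁻¹
Step 4: Eₐ = -R × ln(k₂/k₁) / (1/T₂ - 1/T₁) = -8.314 × 9.52673 / -6.810459e-04
Step 5: Eₐ = 1.1630e+05 J/mol = 116.3 kJ/mol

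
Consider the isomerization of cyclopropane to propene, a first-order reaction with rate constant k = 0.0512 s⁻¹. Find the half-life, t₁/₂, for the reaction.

13.54 s

Step 1: For a first-order reaction, t₁/₂ = ln(2)/k
Step 2: t₁/₂ = ln(2)/0.0512
Step 3: t₁/₂ = 0.6931/0.0512 = 13.54 s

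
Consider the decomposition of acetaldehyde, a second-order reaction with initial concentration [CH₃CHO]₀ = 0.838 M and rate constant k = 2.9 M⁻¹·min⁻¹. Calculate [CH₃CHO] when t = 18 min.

0.01873 M

Step 1: For a second-order reaction: 1/[CH₃CHO] = 1/[CH₃CHO]₀ + kt
Step 2: 1/[CH₃CHO] = 1/0.838 + 2.9 × 18
Step 3: 1/[CH₃CHO] = 1.193 + 52.2 = 53.39
Step 4: [CH₃CHO] = 1/53.39 = 0.01873 M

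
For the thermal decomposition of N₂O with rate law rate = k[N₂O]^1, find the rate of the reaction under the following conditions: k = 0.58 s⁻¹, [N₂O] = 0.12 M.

0.0696 M/s

Step 1: Identify the rate law: rate = k[N₂O]^1
Step 2: Substitute values: rate = 0.58 × (0.12)^1
Step 3: Calculate: rate = 0.58 × 0.12 = 0.0696 M/s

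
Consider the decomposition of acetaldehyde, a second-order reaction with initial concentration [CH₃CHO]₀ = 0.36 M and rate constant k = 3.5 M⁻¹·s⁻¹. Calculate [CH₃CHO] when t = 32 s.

0.008712 M

Step 1: For a second-order reaction: 1/[CH₃CHO] = 1/[CH₃CHO]₀ + kt
Step 2: 1/[CH₃CHO] = 1/0.36 + 3.5 × 32
Step 3: 1/[CH₃CHO] = 2.778 + 112 = 114.8
Step 4: [CH₃CHO] = 1/114.8 = 0.008712 M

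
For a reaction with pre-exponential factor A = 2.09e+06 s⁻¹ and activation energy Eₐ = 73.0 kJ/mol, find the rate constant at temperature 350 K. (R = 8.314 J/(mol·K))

2.66e-05 s⁻¹

Step 1: Use the Arrhenius equation: k = A × exp(-Eₐ/RT)
Step 2: Convert Eₐ to J/mol: 73.0 kJ/mol = 73000 J/mol
Step 3: Calculate the exponent: -Eₐ/(RT) = -73000/(8.314 × 350) = -25.08677
Step 4: k = 2.09e+06 × exp(-25.08677)
Step 5: k = 2.09e+06 × 1.27337e-11 = 2.6613e-05 s⁻¹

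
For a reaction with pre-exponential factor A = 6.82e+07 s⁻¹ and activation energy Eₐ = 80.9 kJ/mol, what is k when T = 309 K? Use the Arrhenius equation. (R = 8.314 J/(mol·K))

1.44e-06 s⁻¹

Step 1: Use the Arrhenius equation: k = A × exp(-Eₐ/RT)
Step 2: Convert Eₐ to J/mol: 80.9 kJ/mol = 80900 J/mol
Step 3: Calculate the exponent: -Eₐ/(RT) = -80900/(8.314 × 309) = -31.49053
Step 4: k = 6.82e+07 × exp(-31.49053)
Step 5: k = 6.82e+07 × 2.10783e-14 = 1.4375e-06 s⁻¹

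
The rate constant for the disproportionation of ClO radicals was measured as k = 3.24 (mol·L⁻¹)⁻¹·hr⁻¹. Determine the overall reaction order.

second order (2)

Step 1: The units of k for an nth-order reaction are (concentration)^(1-n)·(time)⁻¹.
Step 2: Here k has units (mol·L⁻¹)⁻¹·hr⁻¹, so the concentration exponent is -1.
Step 3: 1 - n = -1 ⇒ n = 2. The reaction is second order.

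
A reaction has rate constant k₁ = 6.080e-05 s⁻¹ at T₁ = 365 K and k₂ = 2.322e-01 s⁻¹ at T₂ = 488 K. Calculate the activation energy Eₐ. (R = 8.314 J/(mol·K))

99.3 kJ/mol

Step 1: Use the two-temperature Arrhenius form: ln(k₂/k₁) = -Eₐ/R × (1/T₂ - 1/T₁)
Step 2: ln(k₂/k₁) = ln(2.322e-01/6.080e-05) = ln(3819.08) = 8.24776
Step 3: 1/T₂ - 1/T₁ = 1/488 - 1/365 = -6.905457e-04 K⁻¹
Step 4: Eₐ = -R × ln(k₂/k₁) / (1/T₂ - 1/T₁) = -8.314 × 8.24776 / -6.905457e-04
Step 5: Eₐ = 9.9301e+04 J/mol = 99.3 kJ/mol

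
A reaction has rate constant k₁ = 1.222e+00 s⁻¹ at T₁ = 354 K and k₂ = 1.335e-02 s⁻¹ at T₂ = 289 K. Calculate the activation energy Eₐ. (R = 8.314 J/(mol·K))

59.1 kJ/mol

Step 1: Use the two-temperature Arrhenius form: ln(k₂/k₁) = -Eₐ/R × (1/T₂ - 1/T₁)
Step 2: ln(k₂/k₁) = ln(1.335e-02/1.222e+00) = ln(0.0109247) = -4.51673
Step 3: 1/T₂ - 1/T₁ = 1/289 - 1/354 = 6.353489e-04 K⁻¹
Step 4: Eₐ = -R × ln(k₂/k₁) / (1/T₂ - 1/T₁) = -8.314 × -4.51673 / 6.353489e-04
Step 5: Eₐ = 5.9105e+04 J/mol = 59.1 kJ/mol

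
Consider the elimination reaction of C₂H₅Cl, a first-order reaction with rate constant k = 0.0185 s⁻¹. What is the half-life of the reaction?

37.47 s

Step 1: For a first-order reaction, t₁/₂ = ln(2)/k
Step 2: t₁/₂ = ln(2)/0.0185
Step 3: t₁/₂ = 0.6931/0.0185 = 37.47 s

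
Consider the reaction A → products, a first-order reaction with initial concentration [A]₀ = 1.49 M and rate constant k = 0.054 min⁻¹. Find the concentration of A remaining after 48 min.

0.1116 M

Step 1: For a first-order reaction: [A] = [A]₀ × e^(-kt)
Step 2: [A] = 1.49 × e^(-0.054 × 48)
Step 3: [A] = 1.49 × e^(-2.592)
Step 4: [A] = 1.49 × 0.0748701 = 0.1116 M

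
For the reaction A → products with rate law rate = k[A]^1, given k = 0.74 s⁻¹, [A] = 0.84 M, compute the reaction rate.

0.6216 M/s

Step 1: Identify the rate law: rate = k[A]^1
Step 2: Substitute values: rate = 0.74 × (0.84)^1
Step 3: Calculate: rate = 0.74 × 0.84 = 0.6216 M/s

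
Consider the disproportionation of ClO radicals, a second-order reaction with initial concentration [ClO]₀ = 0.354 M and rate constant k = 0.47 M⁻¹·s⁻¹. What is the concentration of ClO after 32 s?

0.05598 M

Step 1: For a second-order reaction: 1/[ClO] = 1/[ClO]₀ + kt
Step 2: 1/[ClO] = 1/0.354 + 0.47 × 32
Step 3: 1/[ClO] = 2.825 + 15.04 = 17.86
Step 4: [ClO] = 1/17.86 = 0.05598 M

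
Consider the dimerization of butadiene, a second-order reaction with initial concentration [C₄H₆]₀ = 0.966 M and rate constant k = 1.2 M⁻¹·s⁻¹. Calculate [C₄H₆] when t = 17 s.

0.04665 M

Step 1: For a second-order reaction: 1/[C₄H₆] = 1/[C₄H₆]₀ + kt
Step 2: 1/[C₄H₆] = 1/0.966 + 1.2 × 17
Step 3: 1/[C₄H₆] = 1.035 + 20.4 = 21.44
Step 4: [C₄H₆] = 1/21.44 = 0.04665 M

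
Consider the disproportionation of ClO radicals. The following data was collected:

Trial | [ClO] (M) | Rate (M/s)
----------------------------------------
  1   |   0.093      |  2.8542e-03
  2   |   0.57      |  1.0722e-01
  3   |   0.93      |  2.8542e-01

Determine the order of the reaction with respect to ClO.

second order (2)

Step 1: Compare trials to find order n where rate₂/rate₁ = ([ClO]₂/[ClO]₁)^n
Step 2: rate₂/rate₁ = 1.0722e-01/2.8542e-03 = 37.57
Step 3: [ClO]₂/[ClO]₁ = 0.57/0.093 = 6.129
Step 4: n = ln(37.57)/ln(6.129) = 2.00 ≈ 2
Step 5: The reaction is second order in ClO.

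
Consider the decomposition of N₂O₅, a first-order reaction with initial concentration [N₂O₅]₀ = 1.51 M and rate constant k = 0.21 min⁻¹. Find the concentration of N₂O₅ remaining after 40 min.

0.0003395 M

Step 1: For a first-order reaction: [N₂O₅] = [N₂O₅]₀ × e^(-kt)
Step 2: [N₂O₅] = 1.51 × e^(-0.21 × 40)
Step 3: [N₂O₅] = 1.51 × e^(-8.4)
Step 4: [N₂O₅] = 1.51 × 0.000224867 = 0.0003395 M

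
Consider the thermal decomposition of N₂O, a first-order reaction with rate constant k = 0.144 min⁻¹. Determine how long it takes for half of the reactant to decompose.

4.814 min

Step 1: For a first-order reaction, t₁/₂ = ln(2)/k
Step 2: t₁/₂ = ln(2)/0.144
Step 3: t₁/₂ = 0.6931/0.144 = 4.814 min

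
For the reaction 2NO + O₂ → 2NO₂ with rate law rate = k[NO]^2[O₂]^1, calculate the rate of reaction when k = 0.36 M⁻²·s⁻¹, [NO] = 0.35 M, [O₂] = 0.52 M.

0.02293 M/s

Step 1: The rate law is rate = k[NO]^2[O₂]^1
Step 2: Substitute: rate = 0.36 × (0.35)^2 × (0.52)^1
Step 3: rate = 0.36 × 0.1225 × 0.52 = 0.022932 M/s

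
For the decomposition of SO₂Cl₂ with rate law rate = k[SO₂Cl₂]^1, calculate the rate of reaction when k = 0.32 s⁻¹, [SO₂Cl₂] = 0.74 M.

0.2368 M/s

Step 1: Identify the rate law: rate = k[SO₂Cl₂]^1
Step 2: Substitute values: rate = 0.32 × (0.74)^1
Step 3: Calculate: rate = 0.32 × 0.74 = 0.2368 M/s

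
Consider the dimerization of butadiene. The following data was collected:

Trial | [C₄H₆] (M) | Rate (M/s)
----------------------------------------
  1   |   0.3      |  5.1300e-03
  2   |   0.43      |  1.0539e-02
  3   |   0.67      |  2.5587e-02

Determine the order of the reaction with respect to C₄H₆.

second order (2)

Step 1: Compare trials to find order n where rate₂/rate₁ = ([C₄H₆]₂/[C₄H₆]₁)^n
Step 2: rate₂/rate₁ = 1.0539e-02/5.1300e-03 = 2.054
Step 3: [C₄H₆]₂/[C₄H₆]₁ = 0.43/0.3 = 1.433
Step 4: n = ln(2.054)/ln(1.433) = 2.00 ≈ 2
Step 5: The reaction is second order in C₄H₆.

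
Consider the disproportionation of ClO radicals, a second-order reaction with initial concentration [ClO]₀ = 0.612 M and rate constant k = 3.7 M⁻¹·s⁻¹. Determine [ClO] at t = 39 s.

0.006852 M

Step 1: For a second-order reaction: 1/[ClO] = 1/[ClO]₀ + kt
Step 2: 1/[ClO] = 1/0.612 + 3.7 × 39
Step 3: 1/[ClO] = 1.634 + 144.3 = 145.9
Step 4: [ClO] = 1/145.9 = 0.006852 M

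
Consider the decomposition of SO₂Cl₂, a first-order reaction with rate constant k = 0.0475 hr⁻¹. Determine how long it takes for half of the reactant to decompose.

14.59 hr

Step 1: For a first-order reaction, t₁/₂ = ln(2)/k
Step 2: t₁/₂ = ln(2)/0.0475
Step 3: t₁/₂ = 0.6931/0.0475 = 14.59 hr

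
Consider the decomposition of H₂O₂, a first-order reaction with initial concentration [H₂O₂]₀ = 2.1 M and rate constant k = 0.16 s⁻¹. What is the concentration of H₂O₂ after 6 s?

0.8041 M

Step 1: For a first-order reaction: [H₂O₂] = [H₂O₂]₀ × e^(-kt)
Step 2: [H₂O₂] = 2.1 × e^(-0.16 × 6)
Step 3: [H₂O₂] = 2.1 × e^(-0.96)
Step 4: [H₂O₂] = 2.1 × 0.382893 = 0.8041 M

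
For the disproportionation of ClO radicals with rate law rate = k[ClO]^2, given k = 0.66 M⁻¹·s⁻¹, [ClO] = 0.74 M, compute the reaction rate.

0.3614 M/s

Step 1: Identify the rate law: rate = k[ClO]^2
Step 2: Substitute values: rate = 0.66 × (0.74)^2
Step 3: Calculate: rate = 0.66 × 0.5476 = 0.361416 M/s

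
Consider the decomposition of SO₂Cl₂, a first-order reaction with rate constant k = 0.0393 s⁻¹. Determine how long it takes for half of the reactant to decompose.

17.64 s

Step 1: For a first-order reaction, t₁/₂ = ln(2)/k
Step 2: t₁/₂ = ln(2)/0.0393
Step 3: t₁/₂ = 0.6931/0.0393 = 17.64 s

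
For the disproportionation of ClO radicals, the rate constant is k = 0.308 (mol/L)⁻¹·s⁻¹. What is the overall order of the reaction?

second order (2)

Step 1: The units of k for an nth-order reaction are (concentration)^(1-n)·(time)⁻¹.
Step 2: Here k has units (mol/L)⁻¹·s⁻¹, so the concentration exponent is -1.
Step 3: 1 - n = -1 ⇒ n = 2. The reaction is second order.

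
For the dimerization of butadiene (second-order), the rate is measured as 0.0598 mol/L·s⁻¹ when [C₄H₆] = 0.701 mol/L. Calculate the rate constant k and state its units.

0.1217 (mol/L)⁻¹·s⁻¹

Step 1: rate = k[C₄H₆]^2, so k = rate / [C₄H₆]^2.
Step 2: k = 0.0598 / (0.701)^2 = 0.0598 / 0.4914.
Step 3: k = 0.1217 (mol/L)⁻¹·s⁻¹.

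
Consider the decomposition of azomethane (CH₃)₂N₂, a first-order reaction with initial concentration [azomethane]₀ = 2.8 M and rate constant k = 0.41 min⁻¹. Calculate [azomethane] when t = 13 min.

0.01356 M

Step 1: For a first-order reaction: [azomethane] = [azomethane]₀ × e^(-kt)
Step 2: [azomethane] = 2.8 × e^(-0.41 × 13)
Step 3: [azomethane] = 2.8 × e^(-5.33)
Step 4: [azomethane] = 2.8 × 0.00484407 = 0.01356 M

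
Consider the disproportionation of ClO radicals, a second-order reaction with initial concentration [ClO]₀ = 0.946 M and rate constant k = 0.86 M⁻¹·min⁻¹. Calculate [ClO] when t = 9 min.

0.1137 M

Step 1: For a second-order reaction: 1/[ClO] = 1/[ClO]₀ + kt
Step 2: 1/[ClO] = 1/0.946 + 0.86 × 9
Step 3: 1/[ClO] = 1.057 + 7.74 = 8.797
Step 4: [ClO] = 1/8.797 = 0.1137 M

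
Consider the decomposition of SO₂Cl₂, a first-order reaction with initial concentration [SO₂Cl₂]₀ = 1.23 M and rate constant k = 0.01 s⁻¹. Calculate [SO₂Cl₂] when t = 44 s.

0.7922 M

Step 1: For a first-order reaction: [SO₂Cl₂] = [SO₂Cl₂]₀ × e^(-kt)
Step 2: [SO₂Cl₂] = 1.23 × e^(-0.01 × 44)
Step 3: [SO₂Cl₂] = 1.23 × e^(-0.44)
Step 4: [SO₂Cl₂] = 1.23 × 0.644036 = 0.7922 M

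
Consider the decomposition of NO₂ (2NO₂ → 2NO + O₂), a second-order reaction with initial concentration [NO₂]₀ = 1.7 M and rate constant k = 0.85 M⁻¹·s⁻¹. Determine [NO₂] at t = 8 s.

0.1354 M

Step 1: For a second-order reaction: 1/[NO₂] = 1/[NO₂]₀ + kt
Step 2: 1/[NO₂] = 1/1.7 + 0.85 × 8
Step 3: 1/[NO₂] = 0.5882 + 6.8 = 7.388
Step 4: [NO₂] = 1/7.388 = 0.1354 M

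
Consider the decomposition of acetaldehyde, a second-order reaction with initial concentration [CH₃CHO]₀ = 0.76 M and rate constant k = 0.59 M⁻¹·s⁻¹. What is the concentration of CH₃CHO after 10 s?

0.1386 M

Step 1: For a second-order reaction: 1/[CH₃CHO] = 1/[CH₃CHO]₀ + kt
Step 2: 1/[CH₃CHO] = 1/0.76 + 0.59 × 10
Step 3: 1/[CH₃CHO] = 1.316 + 5.9 = 7.216
Step 4: [CH₃CHO] = 1/7.216 = 0.1386 M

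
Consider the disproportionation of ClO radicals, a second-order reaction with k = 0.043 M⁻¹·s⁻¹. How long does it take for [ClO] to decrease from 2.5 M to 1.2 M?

10.08 s

Step 1: For second-order: t = (1/[ClO] - 1/[ClO]₀)/k
Step 2: t = (1/1.2 - 1/2.5)/0.043
Step 3: t = (0.8333 - 0.4)/0.043
Step 4: t = 0.4333/0.043 = 10.08 s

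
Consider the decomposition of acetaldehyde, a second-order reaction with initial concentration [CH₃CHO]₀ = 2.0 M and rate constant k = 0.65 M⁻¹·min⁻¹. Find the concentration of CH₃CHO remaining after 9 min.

0.1575 M

Step 1: For a second-order reaction: 1/[CH₃CHO] = 1/[CH₃CHO]₀ + kt
Step 2: 1/[CH₃CHO] = 1/2.0 + 0.65 × 9
Step 3: 1/[CH₃CHO] = 0.5 + 5.85 = 6.35
Step 4: [CH₃CHO] = 1/6.35 = 0.1575 M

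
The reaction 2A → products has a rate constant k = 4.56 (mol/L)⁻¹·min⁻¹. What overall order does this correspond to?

second order (2)

Step 1: The units of k for an nth-order reaction are (concentration)^(1-n)·(time)⁻¹.
Step 2: Here k has units (mol/L)⁻¹·min⁻¹, so the concentration exponent is -1.
Step 3: 1 - n = -1 ⇒ n = 2. The reaction is second order.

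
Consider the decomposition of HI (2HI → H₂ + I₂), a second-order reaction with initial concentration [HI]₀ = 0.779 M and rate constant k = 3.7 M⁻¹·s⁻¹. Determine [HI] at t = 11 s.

0.02382 M

Step 1: For a second-order reaction: 1/[HI] = 1/[HI]₀ + kt
Step 2: 1/[HI] = 1/0.779 + 3.7 × 11
Step 3: 1/[HI] = 1.284 + 40.7 = 41.98
Step 4: [HI] = 1/41.98 = 0.02382 M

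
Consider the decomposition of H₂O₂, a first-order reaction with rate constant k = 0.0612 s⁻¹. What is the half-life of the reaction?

11.33 s

Step 1: For a first-order reaction, t₁/₂ = ln(2)/k
Step 2: t₁/₂ = ln(2)/0.0612
Step 3: t₁/₂ = 0.6931/0.0612 = 11.33 s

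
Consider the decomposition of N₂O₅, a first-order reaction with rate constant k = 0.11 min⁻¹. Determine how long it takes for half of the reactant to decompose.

6.301 min

Step 1: For a first-order reaction, t₁/₂ = ln(2)/k
Step 2: t₁/₂ = ln(2)/0.11
Step 3: t₁/₂ = 0.6931/0.11 = 6.301 min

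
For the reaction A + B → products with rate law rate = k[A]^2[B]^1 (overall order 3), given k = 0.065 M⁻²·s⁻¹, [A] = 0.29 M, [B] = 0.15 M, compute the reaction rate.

0.00082 M/s

Step 1: The rate law is rate = k[A]^2[B]^1, overall order = 2+1 = 3
Step 2: Substitute values: rate = 0.065 × (0.29)^2 × (0.15)^1
Step 3: rate = 0.065 × 0.0841 × 0.15 = 0.000819975 M/s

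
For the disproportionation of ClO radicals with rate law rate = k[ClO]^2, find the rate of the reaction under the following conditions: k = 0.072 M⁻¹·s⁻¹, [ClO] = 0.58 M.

0.02422 M/s

Step 1: Identify the rate law: rate = k[ClO]^2
Step 2: Substitute values: rate = 0.072 × (0.58)^2
Step 3: Calculate: rate = 0.072 × 0.3364 = 0.0242208 M/s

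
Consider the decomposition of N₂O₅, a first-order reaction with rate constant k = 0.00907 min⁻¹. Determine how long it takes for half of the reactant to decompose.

76.42 min

Step 1: For a first-order reaction, t₁/₂ = ln(2)/k
Step 2: t₁/₂ = ln(2)/0.00907
Step 3: t₁/₂ = 0.6931/0.00907 = 76.42 min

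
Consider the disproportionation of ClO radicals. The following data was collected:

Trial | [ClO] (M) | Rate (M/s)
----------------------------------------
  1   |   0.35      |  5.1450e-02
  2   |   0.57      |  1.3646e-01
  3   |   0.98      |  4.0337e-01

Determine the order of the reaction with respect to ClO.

second order (2)

Step 1: Compare trials to find order n where rate₂/rate₁ = ([ClO]₂/[ClO]₁)^n
Step 2: rate₂/rate₁ = 1.3646e-01/5.1450e-02 = 2.652
Step 3: [ClO]₂/[ClO]₁ = 0.57/0.35 = 1.629
Step 4: n = ln(2.652)/ln(1.629) = 2.00 ≈ 2
Step 5: The reaction is second order in ClO.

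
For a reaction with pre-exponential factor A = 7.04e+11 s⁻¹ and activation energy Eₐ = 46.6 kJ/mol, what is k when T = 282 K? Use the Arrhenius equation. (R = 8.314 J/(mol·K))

1.64e+03 s⁻¹

Step 1: Use the Arrhenius equation: k = A × exp(-Eₐ/RT)
Step 2: Convert Eₐ to J/mol: 46.6 kJ/mol = 46600 J/mol
Step 3: Calculate the exponent: -Eₐ/(RT) = -46600/(8.314 × 282) = -19.87590
Step 4: k = 7.04e+11 × exp(-19.87590)
Step 5: k = 7.04e+11 × 2.33349e-09 = 1.6428e+03 s⁻¹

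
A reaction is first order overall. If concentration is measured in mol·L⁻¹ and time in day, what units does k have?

day⁻¹

Step 1: For overall order n, rate = k × (concentration)^n.
Step 2: Rate has units mol·L⁻¹·day⁻¹; concentration term has units (mol·L⁻¹)^1.
Step 3: k = rate / (concentration)^n, so units of k = (mol·L⁻¹)^(1-1)·day⁻¹ = day⁻¹.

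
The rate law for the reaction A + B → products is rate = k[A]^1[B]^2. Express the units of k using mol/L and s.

(mol/L)⁻²·s⁻¹

Step 1: Overall order = 1 + 2 = 3.
Step 2: rate has units mol/L·s⁻¹; [A]^1[B]^2 has units (mol/L)^3.
Step 3: k = rate/([A]^1[B]^2), so units of k = (mol/L)^(1-3)·s⁻¹ = (mol/L)⁻²·s⁻¹.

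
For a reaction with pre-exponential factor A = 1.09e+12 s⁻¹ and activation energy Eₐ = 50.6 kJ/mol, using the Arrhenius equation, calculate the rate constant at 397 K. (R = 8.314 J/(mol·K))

2.40e+05 s⁻¹

Step 1: Use the Arrhenius equation: k = A × exp(-Eₐ/RT)
Step 2: Convert Eₐ to J/mol: 50.6 kJ/mol = 50600 J/mol
Step 3: Calculate the exponent: -Eₐ/(RT) = -50600/(8.314 × 397) = -15.33028
Step 4: k = 1.09e+12 × exp(-15.33028)
Step 5: k = 1.09e+12 × 2.19859e-07 = 2.3965e+05 s⁻¹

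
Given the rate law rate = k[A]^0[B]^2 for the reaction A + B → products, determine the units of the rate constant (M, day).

M⁻¹·day⁻¹

Step 1: Overall order = 0 + 2 = 2.
Step 2: rate has units M·day⁻¹; [A]^0[B]^2 has units M^2.
Step 3: k = rate/([A]^0[B]^2), so units of k = M^(1-2)·day⁻¹ = M⁻¹·day⁻¹.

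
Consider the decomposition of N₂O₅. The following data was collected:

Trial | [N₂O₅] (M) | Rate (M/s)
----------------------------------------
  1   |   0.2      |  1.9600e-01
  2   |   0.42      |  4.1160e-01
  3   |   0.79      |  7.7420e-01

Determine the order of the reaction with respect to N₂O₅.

first order (1)

Step 1: Compare trials to find order n where rate₂/rate₁ = ([N₂O₅]₂/[N₂O₅]₁)^n
Step 2: rate₂/rate₁ = 4.1160e-01/1.9600e-01 = 2.1
Step 3: [N₂O₅]₂/[N₂O₅]₁ = 0.42/0.2 = 2.1
Step 4: n = ln(2.1)/ln(2.1) = 1.00 ≈ 1
Step 5: The reaction is first order in N₂O₅.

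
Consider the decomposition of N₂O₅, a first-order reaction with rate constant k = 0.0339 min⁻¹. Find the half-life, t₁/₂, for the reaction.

20.45 min

Step 1: For a first-order reaction, t₁/₂ = ln(2)/k
Step 2: t₁/₂ = ln(2)/0.0339
Step 3: t₁/₂ = 0.6931/0.0339 = 20.45 min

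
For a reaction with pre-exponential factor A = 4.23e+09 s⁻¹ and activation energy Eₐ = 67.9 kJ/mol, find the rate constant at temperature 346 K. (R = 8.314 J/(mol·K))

2.37e-01 s⁻¹

Step 1: Use the Arrhenius equation: k = A × exp(-Eₐ/RT)
Step 2: Convert Eₐ to J/mol: 67.9 kJ/mol = 67900 J/mol
Step 3: Calculate the exponent: -Eₐ/(RT) = -67900/(8.314 × 346) = -23.60389
Step 4: k = 4.23e+09 × exp(-23.60389)
Step 5: k = 4.23e+09 × 5.60997e-11 = 2.3730e-01 s⁻¹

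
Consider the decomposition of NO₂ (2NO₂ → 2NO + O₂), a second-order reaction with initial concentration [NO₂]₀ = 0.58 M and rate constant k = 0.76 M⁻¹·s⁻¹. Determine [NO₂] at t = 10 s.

0.1072 M

Step 1: For a second-order reaction: 1/[NO₂] = 1/[NO₂]₀ + kt
Step 2: 1/[NO₂] = 1/0.58 + 0.76 × 10
Step 3: 1/[NO₂] = 1.724 + 7.6 = 9.324
Step 4: [NO₂] = 1/9.324 = 0.1072 M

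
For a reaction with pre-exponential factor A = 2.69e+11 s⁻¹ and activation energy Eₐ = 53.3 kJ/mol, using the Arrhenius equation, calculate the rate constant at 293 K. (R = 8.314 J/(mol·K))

8.46e+01 s⁻¹

Step 1: Use the Arrhenius equation: k = A × exp(-Eₐ/RT)
Step 2: Convert Eₐ to J/mol: 53.3 kJ/mol = 53300 J/mol
Step 3: Calculate the exponent: -Eₐ/(RT) = -53300/(8.314 × 293) = -21.88011
Step 4: k = 2.69e+11 × exp(-21.88011)
Step 5: k = 2.69e+11 × 3.14477e-10 = 8.4594e+01 s⁻¹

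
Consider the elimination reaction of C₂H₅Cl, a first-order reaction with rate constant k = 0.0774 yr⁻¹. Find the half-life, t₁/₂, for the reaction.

8.955 yr

Step 1: For a first-order reaction, t₁/₂ = ln(2)/k
Step 2: t₁/₂ = ln(2)/0.0774
Step 3: t₁/₂ = 0.6931/0.0774 = 8.955 yr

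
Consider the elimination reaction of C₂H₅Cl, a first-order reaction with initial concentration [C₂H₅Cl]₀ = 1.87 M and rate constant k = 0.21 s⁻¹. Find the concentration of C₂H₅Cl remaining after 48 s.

7.837e-05 M

Step 1: For a first-order reaction: [C₂H₅Cl] = [C₂H₅Cl]₀ × e^(-kt)
Step 2: [C₂H₅Cl] = 1.87 × e^(-0.21 × 48)
Step 3: [C₂H₅Cl] = 1.87 × e^(-10.08)
Step 4: [C₂H₅Cl] = 1.87 × 4.19094e-05 = 7.837e-05 M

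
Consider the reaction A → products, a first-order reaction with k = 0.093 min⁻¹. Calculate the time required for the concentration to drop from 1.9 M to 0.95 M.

7.453 min

Step 1: For first-order: t = ln([A]₀/[A])/k
Step 2: t = ln(1.9/0.95)/0.093
Step 3: t = ln(2)/0.093
Step 4: t = 0.6931/0.093 = 7.453 min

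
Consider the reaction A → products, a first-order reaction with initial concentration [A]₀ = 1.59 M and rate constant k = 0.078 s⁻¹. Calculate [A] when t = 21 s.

0.309 M

Step 1: For a first-order reaction: [A] = [A]₀ × e^(-kt)
Step 2: [A] = 1.59 × e^(-0.078 × 21)
Step 3: [A] = 1.59 × e^(-1.638)
Step 4: [A] = 1.59 × 0.194368 = 0.309 M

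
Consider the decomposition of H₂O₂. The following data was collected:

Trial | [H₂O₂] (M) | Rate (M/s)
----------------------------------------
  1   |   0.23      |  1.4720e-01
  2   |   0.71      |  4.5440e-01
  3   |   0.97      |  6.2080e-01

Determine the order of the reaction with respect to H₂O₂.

first order (1)

Step 1: Compare trials to find order n where rate₂/rate₁ = ([H₂O₂]₂/[H₂O₂]₁)^n
Step 2: rate₂/rate₁ = 4.5440e-01/1.4720e-01 = 3.087
Step 3: [H₂O₂]₂/[H₂O₂]₁ = 0.71/0.23 = 3.087
Step 4: n = ln(3.087)/ln(3.087) = 1.00 ≈ 1
Step 5: The reaction is first order in H₂O₂.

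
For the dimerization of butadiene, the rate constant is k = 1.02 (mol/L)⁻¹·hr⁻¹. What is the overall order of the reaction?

second order (2)

Step 1: The units of k for an nth-order reaction are (concentration)^(1-n)·(time)⁻¹.
Step 2: Here k has units (mol/L)⁻¹·hr⁻¹, so the concentration exponent is -1.
Step 3: 1 - n = -1 ⇒ n = 2. The reaction is second order.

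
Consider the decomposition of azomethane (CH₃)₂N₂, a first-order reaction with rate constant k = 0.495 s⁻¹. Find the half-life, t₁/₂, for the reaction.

1.4 s

Step 1: For a first-order reaction, t₁/₂ = ln(2)/k
Step 2: t₁/₂ = ln(2)/0.495
Step 3: t₁/₂ = 0.6931/0.495 = 1.4 s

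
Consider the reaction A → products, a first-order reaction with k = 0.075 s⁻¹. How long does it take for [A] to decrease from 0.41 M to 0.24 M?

7.14 s

Step 1: For first-order: t = ln([A]₀/[A])/k
Step 2: t = ln(0.41/0.24)/0.075
Step 3: t = ln(1.708)/0.075
Step 4: t = 0.5355/0.075 = 7.14 s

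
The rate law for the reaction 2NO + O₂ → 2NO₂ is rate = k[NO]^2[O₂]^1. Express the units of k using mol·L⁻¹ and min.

(mol·L⁻¹)⁻²·min⁻¹

Step 1: Overall order = 2 + 1 = 3.
Step 2: rate has units mol·L⁻¹·min⁻¹; [NO]^2[O₂]^1 has units (mol·L⁻¹)^3.
Step 3: k = rate/([NO]^2[O₂]^1), so units of k = (mol·L⁻¹)^(1-3)·min⁻¹ = (mol·L⁻¹)⁻²·min⁻¹.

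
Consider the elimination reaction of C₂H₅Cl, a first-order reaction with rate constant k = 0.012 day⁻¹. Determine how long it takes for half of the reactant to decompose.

57.76 day

Step 1: For a first-order reaction, t₁/₂ = ln(2)/k
Step 2: t₁/₂ = ln(2)/0.012
Step 3: t₁/₂ = 0.6931/0.012 = 57.76 day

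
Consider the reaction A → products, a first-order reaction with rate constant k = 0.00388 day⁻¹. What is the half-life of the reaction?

178.6 day

Step 1: For a first-order reaction, t₁/₂ = ln(2)/k
Step 2: t₁/₂ = ln(2)/0.00388
Step 3: t₁/₂ = 0.6931/0.00388 = 178.6 day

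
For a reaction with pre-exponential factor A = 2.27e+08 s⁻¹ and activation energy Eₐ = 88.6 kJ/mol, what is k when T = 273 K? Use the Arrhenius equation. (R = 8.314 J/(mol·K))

2.53e-09 s⁻¹

Step 1: Use the Arrhenius equation: k = A × exp(-Eₐ/RT)
Step 2: Convert Eₐ to J/mol: 88.6 kJ/mol = 88600 J/mol
Step 3: Calculate the exponent: -Eₐ/(RT) = -88600/(8.314 × 273) = -39.03562
Step 4: k = 2.27e+08 × exp(-39.03562)
Step 5: k = 2.27e+08 × 1.11441e-17 = 2.5297e-09 s⁻¹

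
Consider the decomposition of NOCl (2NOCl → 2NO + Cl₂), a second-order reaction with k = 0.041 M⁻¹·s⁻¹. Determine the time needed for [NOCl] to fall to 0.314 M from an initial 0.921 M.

51.19 s

Step 1: For second-order: t = (1/[NOCl] - 1/[NOCl]₀)/k
Step 2: t = (1/0.314 - 1/0.921)/0.041
Step 3: t = (3.185 - 1.086)/0.041
Step 4: t = 2.099/0.041 = 51.19 s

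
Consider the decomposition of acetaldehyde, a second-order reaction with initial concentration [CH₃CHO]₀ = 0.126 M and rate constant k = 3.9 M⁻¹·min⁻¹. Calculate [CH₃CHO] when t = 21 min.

0.01113 M

Step 1: For a second-order reaction: 1/[CH₃CHO] = 1/[CH₃CHO]₀ + kt
Step 2: 1/[CH₃CHO] = 1/0.126 + 3.9 × 21
Step 3: 1/[CH₃CHO] = 7.937 + 81.9 = 89.84
Step 4: [CH₃CHO] = 1/89.84 = 0.01113 M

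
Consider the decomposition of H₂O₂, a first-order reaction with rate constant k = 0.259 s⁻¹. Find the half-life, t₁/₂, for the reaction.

2.676 s

Step 1: For a first-order reaction, t₁/₂ = ln(2)/k
Step 2: t₁/₂ = ln(2)/0.259
Step 3: t₁/₂ = 0.6931/0.259 = 2.676 s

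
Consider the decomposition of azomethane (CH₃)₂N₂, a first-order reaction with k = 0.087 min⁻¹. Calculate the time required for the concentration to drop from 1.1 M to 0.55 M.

7.967 min

Step 1: For first-order: t = ln([azomethane]₀/[azomethane])/k
Step 2: t = ln(1.1/0.55)/0.087
Step 3: t = ln(2)/0.087
Step 4: t = 0.6931/0.087 = 7.967 min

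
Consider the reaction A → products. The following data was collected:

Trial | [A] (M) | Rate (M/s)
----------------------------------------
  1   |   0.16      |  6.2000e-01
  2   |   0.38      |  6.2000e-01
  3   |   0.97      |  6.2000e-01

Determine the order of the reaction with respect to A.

zeroth order (0)

Step 1: Compare trials - when concentration changes, rate stays constant.
Step 2: rate₂/rate₁ = 6.2000e-01/6.2000e-01 = 1
Step 3: [A]₂/[A]₁ = 0.38/0.16 = 2.375
Step 4: Since rate ratio ≈ (conc ratio)^0, the reaction is zeroth order.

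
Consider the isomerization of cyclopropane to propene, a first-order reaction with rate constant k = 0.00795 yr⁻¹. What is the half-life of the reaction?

87.19 yr

Step 1: For a first-order reaction, t₁/₂ = ln(2)/k
Step 2: t₁/₂ = ln(2)/0.00795
Step 3: t₁/₂ = 0.6931/0.00795 = 87.19 yr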